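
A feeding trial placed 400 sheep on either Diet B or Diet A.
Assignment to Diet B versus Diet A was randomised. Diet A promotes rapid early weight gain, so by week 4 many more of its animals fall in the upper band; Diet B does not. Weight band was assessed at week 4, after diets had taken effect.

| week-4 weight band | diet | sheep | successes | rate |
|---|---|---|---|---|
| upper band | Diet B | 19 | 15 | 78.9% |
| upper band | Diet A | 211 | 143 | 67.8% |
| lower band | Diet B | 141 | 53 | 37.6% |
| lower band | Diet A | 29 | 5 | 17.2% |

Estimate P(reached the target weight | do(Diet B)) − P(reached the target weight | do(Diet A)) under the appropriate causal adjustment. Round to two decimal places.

Week-4 weight band is downstream of the diet. One should not condition on a consequence of treatment, so the overall rates are the right comparison.
The causal difference is the pooled difference: 0.425 − 0.617 = -0.192.

-0.19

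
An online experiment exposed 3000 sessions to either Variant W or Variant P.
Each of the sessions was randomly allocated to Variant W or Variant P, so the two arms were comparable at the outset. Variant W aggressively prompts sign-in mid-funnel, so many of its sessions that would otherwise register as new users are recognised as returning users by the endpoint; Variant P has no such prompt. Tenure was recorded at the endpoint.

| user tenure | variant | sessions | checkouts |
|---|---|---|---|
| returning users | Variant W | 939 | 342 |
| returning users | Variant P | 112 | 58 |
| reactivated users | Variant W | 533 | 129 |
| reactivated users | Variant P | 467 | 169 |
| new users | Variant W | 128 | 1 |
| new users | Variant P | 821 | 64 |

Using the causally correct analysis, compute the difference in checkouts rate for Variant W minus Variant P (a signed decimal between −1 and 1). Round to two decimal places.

User tenure is recorded after the variant and is itself shifted by it — it sits on the causal path from variant to outcome. Conditioning on a mediator would strip out part of the effect we want; the pooled comparison gives the total causal effect.
The causal difference is the pooled difference: 0.295 − 0.208 = +0.087.

+0.09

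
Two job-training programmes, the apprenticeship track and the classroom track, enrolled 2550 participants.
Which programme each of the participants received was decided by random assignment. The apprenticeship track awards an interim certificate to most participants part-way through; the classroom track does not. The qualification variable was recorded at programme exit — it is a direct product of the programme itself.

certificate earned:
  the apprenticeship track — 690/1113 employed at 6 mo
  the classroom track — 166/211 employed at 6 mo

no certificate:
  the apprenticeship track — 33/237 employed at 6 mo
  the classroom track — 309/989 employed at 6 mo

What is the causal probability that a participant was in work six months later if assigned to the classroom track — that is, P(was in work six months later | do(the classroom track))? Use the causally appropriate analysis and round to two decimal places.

0.40

Qualification attained during the programme here is a post-treatment variable shaped by the programme; conditioning on it would introduce bias rather than remove it. The overall comparison is the causal one.
So P(outcome | do(the classroom track)) is just the pooled rate for the classroom track: 475/1200 = 0.396.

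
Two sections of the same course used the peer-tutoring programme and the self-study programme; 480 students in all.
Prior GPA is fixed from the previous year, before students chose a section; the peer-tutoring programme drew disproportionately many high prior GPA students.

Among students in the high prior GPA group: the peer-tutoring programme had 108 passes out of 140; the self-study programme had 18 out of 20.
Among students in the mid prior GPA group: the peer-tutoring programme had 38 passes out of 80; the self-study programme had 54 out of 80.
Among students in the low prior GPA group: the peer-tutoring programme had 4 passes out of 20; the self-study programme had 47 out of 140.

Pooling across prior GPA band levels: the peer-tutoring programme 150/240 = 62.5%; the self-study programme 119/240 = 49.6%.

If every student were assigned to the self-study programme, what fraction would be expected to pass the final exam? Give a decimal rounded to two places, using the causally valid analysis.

Prior GPA band satisfies the back-door criterion: it is not a descendant of the teaching method, and it blocks the spurious path from teaching method to outcome. Adjusting for it (i.e., using the within-prior GPA band rates) gives the causal effect.
Standardising the self-study programme to the population prior GPA band mix: 0.333·18/20 + 0.333·54/80 + 0.333·47/140 = 0.637.

0.64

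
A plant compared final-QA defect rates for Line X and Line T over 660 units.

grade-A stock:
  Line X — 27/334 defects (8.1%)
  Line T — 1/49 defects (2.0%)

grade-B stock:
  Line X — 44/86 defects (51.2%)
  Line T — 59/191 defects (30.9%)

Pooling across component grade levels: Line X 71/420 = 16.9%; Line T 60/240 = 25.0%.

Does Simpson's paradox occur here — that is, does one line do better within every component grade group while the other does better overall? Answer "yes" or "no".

yes

Within each component grade level (grade-A stock 8.1% vs 2.0%; grade-B stock 51.2% vs 30.9%), Line T has the lower rate every time. Pooled: 16.9% vs 25.0% — Line X has the lower rate overall. The two comparisons disagree.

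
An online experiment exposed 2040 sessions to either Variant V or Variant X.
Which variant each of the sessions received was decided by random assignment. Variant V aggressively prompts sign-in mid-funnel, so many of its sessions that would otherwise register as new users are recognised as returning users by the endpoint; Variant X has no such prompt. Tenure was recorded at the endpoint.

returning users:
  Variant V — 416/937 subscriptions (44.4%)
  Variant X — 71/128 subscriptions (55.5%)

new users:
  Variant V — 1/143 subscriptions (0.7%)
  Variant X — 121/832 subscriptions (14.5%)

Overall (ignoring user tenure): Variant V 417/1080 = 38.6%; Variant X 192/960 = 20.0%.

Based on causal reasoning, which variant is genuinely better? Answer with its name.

Variant V

The stratified and pooled comparisons disagree (Variant X wins within each user tenure; Variant V wins overall), so the answer turns on the causal role of user tenure.
User tenure is recorded after the variant and is itself shifted by it — it sits on the causal path from variant to outcome. Conditioning on a mediator would strip out part of the effect we want; the pooled comparison gives the total causal effect.
Pooled: Variant V 38.6% vs Variant X 20.0%; Variant V is higher overall.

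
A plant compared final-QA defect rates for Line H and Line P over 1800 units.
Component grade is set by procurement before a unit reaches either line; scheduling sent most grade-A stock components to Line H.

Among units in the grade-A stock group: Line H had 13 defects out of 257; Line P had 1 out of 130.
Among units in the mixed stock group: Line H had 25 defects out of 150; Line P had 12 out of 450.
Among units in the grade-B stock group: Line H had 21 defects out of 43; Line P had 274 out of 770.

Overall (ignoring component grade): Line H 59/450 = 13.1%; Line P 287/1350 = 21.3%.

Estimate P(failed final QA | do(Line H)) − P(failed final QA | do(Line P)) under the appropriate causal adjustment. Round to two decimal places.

+0.12

The stratified and pooled comparisons disagree (Line P wins within each component grade; Line H wins overall), so the answer turns on the causal role of component grade.
Component grade is set before the line has any effect — it is not caused by the line — and it independently drives the outcome. That makes it a confounder, so the causal comparison is within component grade levels.
Adjusting over the population distribution of component grade: 0.215·(0.051−0.008) + 0.333·(0.167−0.027) + 0.452·(0.488−0.356) = +0.116.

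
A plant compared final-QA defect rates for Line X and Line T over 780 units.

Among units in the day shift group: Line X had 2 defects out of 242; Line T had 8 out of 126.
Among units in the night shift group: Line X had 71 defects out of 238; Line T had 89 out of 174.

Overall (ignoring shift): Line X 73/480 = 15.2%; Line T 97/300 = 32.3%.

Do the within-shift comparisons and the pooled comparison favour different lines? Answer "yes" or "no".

Within each shift level (day shift 0.8% vs 6.3%; night shift 29.8% vs 51.1%), Line X has the lower rate every time. Pooled: 15.2% vs 32.3% — Line X has the lower rate overall. They agree.

no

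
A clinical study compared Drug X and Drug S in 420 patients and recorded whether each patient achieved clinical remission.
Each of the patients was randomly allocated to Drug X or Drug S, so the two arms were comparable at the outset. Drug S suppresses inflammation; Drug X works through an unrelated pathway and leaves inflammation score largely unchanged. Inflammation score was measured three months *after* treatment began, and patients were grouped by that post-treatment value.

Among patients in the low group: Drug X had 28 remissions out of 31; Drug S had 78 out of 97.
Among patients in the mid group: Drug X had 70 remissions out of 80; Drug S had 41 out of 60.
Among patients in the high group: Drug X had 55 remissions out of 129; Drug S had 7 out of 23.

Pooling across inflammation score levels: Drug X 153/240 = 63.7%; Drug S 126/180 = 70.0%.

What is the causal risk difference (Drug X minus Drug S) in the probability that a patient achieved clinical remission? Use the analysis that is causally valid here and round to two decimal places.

-0.06

Inflammation score is recorded after the drug and is itself shifted by it — it sits on the causal path from drug to outcome. Conditioning on a mediator would strip out part of the effect we want; the pooled comparison gives the total causal effect.
The causal difference is the pooled difference: 0.637 − 0.700 = -0.062.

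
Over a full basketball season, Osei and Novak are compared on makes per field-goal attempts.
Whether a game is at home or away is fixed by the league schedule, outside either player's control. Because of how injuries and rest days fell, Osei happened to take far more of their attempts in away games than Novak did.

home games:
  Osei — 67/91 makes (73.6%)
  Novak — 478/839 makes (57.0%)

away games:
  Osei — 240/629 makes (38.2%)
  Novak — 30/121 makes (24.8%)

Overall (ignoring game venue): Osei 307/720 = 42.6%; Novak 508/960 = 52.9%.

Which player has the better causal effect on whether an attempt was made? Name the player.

Osei

Within every game venue level Osei has the higher rate, yet pooled Novak does — Simpson's reversal.
Game venue is set before the player has any effect — it is not caused by the player — and it independently drives the outcome. That makes it a confounder, so the causal comparison is within game venue levels.
Within each level — home games: 73.6% vs 57.0%; away games: 38.2% vs 24.8% — Osei is higher every time.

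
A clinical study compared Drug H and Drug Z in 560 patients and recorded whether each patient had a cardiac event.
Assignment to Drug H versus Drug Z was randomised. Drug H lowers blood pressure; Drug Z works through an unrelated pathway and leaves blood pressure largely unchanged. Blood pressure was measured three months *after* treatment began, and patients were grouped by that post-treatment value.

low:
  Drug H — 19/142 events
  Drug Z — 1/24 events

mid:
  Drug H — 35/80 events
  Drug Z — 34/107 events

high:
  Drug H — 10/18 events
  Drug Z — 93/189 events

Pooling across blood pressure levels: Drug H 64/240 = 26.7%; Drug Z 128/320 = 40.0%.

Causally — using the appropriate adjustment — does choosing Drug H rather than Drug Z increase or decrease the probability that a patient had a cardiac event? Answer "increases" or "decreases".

decreases

The blood pressure-specific comparison favours Drug Z throughout, but the pooled figures favour Drug H. The question is whether to condition on blood pressure.
Stratifying would compare drugs among patients the drugs themselves sorted into blood pressure groups — a form of selection on an intermediate. The unconditioned pooled rates give the total causal effect.
Pooled: Drug H 26.7% vs Drug Z 40.0%; Drug H is lower overall.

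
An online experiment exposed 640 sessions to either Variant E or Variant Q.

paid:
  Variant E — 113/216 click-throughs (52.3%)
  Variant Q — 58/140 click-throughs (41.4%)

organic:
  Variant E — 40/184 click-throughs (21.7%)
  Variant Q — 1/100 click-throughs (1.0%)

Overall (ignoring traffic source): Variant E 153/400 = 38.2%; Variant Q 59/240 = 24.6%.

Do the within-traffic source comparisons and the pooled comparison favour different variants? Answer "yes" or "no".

no

Within each traffic source level (paid 52.3% vs 41.4%; organic 21.7% vs 1.0%), Variant E has the higher rate every time. Pooled: 38.2% vs 24.6% — Variant E has the higher rate overall. They agree.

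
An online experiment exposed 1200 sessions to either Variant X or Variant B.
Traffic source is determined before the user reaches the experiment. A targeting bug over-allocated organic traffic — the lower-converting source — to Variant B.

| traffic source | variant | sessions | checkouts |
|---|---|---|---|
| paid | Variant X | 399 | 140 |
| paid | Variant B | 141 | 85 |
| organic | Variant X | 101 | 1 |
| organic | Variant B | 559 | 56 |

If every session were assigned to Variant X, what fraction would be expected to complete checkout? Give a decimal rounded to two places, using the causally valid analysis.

0.16

The stratified and pooled comparisons disagree (Variant B wins within each traffic source; Variant X wins overall), so the answer turns on the causal role of traffic source.
Here traffic source is a common cause — it drives both which variant a case falls under and the outcome. The crude comparison mixes populations; the stratum-specific rates are the causally relevant ones.
Standardising Variant X to the population traffic source mix: 0.450·140/399 + 0.550·1/101 = 0.163.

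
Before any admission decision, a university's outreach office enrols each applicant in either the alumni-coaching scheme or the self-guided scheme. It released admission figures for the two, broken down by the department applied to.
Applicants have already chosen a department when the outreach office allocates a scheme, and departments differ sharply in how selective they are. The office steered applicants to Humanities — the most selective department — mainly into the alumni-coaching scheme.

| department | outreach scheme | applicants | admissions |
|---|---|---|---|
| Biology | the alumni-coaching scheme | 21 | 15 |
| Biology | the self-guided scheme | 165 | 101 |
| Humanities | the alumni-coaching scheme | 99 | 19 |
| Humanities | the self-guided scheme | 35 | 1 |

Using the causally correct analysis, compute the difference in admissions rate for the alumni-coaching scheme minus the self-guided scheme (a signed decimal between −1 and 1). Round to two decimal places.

Department satisfies the back-door criterion: it is not a descendant of the outreach scheme, and it blocks the spurious path from outreach scheme to outcome. Adjusting for it (i.e., using the within-department rates) gives the causal effect.
Adjusting over the population distribution of department: 0.581·(0.714−0.612) + 0.419·(0.192−0.029) = +0.128.

+0.13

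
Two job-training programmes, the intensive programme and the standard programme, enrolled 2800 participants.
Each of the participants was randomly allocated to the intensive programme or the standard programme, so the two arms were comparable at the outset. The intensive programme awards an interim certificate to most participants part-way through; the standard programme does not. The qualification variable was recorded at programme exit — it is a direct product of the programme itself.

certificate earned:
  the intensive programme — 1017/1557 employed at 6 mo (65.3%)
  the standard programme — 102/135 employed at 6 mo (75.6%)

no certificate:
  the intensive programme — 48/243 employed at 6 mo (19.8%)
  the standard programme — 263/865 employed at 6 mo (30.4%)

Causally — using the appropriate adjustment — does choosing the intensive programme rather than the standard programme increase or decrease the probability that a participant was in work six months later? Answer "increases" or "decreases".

The qualification attained during the programme-specific comparison favours the standard programme throughout, but the pooled figures favour the intensive programme. The question is whether to condition on qualification attained during the programme.
Qualification attained during the programme is recorded after the programme and is itself shifted by it — it sits on the causal path from programme to outcome. Conditioning on a mediator would strip out part of the effect we want; the pooled comparison gives the total causal effect.
Pooled: the intensive programme 59.2% vs the standard programme 36.5%; the intensive programme is higher overall.

increases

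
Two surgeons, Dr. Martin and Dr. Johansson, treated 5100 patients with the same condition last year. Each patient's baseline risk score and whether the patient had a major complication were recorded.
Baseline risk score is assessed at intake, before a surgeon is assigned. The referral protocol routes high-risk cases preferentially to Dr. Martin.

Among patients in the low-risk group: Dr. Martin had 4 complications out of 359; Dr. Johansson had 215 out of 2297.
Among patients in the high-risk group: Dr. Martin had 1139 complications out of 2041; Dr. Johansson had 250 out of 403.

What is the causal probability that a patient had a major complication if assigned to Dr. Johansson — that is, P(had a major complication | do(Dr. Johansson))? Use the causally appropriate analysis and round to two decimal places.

0.35

Baseline risk score is set before the surgeon has any effect — it is not caused by the surgeon — and it independently drives the outcome. That makes it a confounder, so the causal comparison is within baseline risk score levels.
Standardising Dr. Johansson to the population baseline risk score mix: 0.521·215/2297 + 0.479·250/403 = 0.346.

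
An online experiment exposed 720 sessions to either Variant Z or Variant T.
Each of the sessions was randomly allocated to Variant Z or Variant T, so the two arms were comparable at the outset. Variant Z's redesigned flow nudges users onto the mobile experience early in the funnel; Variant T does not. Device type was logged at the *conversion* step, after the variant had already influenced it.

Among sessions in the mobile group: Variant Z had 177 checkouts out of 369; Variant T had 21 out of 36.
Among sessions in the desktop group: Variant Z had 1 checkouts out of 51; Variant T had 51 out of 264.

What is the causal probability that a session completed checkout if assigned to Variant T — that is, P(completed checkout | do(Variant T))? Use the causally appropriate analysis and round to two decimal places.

Within every device type level Variant T has the higher rate, yet pooled Variant Z does — Simpson's reversal.
Stratifying would compare variants among sessions the variants themselves sorted into device type groups — a form of selection on an intermediate. The unconditioned pooled rates give the total causal effect.
So P(outcome | do(Variant T)) is just the pooled rate for Variant T: 72/300 = 0.240.

0.24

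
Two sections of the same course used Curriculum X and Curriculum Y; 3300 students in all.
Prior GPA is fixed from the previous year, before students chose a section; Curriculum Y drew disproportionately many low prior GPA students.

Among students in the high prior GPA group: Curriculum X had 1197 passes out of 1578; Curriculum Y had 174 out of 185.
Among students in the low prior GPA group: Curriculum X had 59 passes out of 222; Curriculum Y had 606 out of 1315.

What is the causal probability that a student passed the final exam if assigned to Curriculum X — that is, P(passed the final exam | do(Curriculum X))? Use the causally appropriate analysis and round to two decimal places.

Prior GPA band differs across teaching methods for reasons unrelated to any effect of the teaching method itself, and it separately predicts the outcome — a classic confounder. We must compare within prior GPA band levels.
Standardising Curriculum X to the population prior GPA band mix: 0.534·1197/1578 + 0.466·59/222 = 0.529.

0.53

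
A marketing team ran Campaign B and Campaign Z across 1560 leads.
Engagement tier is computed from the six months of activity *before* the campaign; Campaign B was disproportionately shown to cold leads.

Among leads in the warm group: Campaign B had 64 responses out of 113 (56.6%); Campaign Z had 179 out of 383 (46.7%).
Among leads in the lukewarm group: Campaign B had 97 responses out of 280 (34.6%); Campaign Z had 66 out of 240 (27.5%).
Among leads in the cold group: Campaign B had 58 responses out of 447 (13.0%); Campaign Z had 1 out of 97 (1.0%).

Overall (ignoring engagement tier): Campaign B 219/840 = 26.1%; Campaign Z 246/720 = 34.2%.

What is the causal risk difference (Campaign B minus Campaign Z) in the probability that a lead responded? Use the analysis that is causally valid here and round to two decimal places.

Engagement tier differs across campaigns for reasons unrelated to any effect of the campaign itself, and it separately predicts the outcome — a classic confounder. We must compare within engagement tier levels.
Adjusting over the population distribution of engagement tier: 0.318·(0.566−0.467) + 0.333·(0.346−0.275) + 0.349·(0.130−0.010) = +0.097.

+0.10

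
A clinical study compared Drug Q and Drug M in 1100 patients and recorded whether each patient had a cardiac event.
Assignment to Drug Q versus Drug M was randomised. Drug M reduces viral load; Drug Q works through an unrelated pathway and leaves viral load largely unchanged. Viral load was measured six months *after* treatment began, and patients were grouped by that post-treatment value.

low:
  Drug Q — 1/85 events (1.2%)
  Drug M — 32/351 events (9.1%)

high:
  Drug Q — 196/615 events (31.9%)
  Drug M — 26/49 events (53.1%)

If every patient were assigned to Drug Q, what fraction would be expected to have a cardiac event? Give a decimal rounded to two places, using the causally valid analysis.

Stratifying would compare drugs among patients the drugs themselves sorted into viral load groups — a form of selection on an intermediate. The unconditioned pooled rates give the total causal effect.
So P(outcome | do(Drug Q)) is just the pooled rate for Drug Q: 197/700 = 0.281.

0.28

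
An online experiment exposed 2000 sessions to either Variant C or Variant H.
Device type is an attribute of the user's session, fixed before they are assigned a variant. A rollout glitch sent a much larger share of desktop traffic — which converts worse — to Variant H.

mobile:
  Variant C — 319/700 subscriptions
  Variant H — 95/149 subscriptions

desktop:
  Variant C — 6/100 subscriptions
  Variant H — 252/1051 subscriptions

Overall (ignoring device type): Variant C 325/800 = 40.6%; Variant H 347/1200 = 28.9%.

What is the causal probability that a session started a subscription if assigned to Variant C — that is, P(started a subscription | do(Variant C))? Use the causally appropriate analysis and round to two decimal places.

Nothing the variant does changes device type; the imbalance is an allocation artefact. With device type also predicting the outcome, the pooled figure is confounded, and the within-stratum comparison is the causal one.
Standardising Variant C to the population device type mix: 0.424·319/700 + 0.576·6/100 = 0.228.

0.23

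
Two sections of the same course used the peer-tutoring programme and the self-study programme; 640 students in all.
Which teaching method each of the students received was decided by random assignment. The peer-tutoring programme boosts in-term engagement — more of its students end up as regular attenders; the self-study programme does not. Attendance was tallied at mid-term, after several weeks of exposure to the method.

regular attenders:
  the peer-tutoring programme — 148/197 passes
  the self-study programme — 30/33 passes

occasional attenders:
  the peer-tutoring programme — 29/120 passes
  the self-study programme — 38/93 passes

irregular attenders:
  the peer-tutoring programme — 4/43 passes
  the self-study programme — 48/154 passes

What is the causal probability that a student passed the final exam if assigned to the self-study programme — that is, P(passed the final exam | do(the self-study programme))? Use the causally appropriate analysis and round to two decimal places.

The mid-term attendance-specific comparison favours the self-study programme throughout, but the pooled figures favour the peer-tutoring programme. The question is whether to condition on mid-term attendance.
Mid-term attendance here is a post-treatment variable shaped by the teaching method; conditioning on it would introduce bias rather than remove it. The overall comparison is the causal one.
So P(outcome | do(the self-study programme)) is just the pooled rate for the self-study programme: 116/280 = 0.414.

0.41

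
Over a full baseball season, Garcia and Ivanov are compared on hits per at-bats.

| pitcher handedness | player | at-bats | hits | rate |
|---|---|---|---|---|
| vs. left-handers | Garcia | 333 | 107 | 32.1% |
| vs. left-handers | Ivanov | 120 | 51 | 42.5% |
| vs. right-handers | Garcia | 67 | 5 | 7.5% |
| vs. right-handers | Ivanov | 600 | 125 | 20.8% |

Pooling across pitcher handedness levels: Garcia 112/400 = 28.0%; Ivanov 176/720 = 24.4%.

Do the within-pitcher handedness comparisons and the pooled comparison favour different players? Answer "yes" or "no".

Within each pitcher handedness level (vs. left-handers 32.1% vs 42.5%; vs. right-handers 7.5% vs 20.8%), Ivanov has the higher rate every time. Pooled: 28.0% vs 24.4% — Garcia has the higher rate overall. The two comparisons disagree.

yes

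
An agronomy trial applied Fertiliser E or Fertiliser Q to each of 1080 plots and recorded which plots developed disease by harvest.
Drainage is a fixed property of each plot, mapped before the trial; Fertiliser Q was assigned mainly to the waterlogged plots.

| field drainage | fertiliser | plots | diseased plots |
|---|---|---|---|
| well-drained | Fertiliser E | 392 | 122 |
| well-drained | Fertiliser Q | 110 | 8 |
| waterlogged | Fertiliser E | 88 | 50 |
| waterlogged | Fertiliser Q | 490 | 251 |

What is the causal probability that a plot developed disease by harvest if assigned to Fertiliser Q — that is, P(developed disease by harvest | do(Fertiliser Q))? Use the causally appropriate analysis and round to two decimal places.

The stratified and pooled comparisons disagree (Fertiliser Q wins within each field drainage; Fertiliser E wins overall), so the answer turns on the causal role of field drainage.
Here field drainage is a common cause — it drives both which fertiliser a case falls under and the outcome. The crude comparison mixes populations; the stratum-specific rates are the causally relevant ones.
Standardising Fertiliser Q to the population field drainage mix: 0.465·8/110 + 0.535·251/490 = 0.308.

0.31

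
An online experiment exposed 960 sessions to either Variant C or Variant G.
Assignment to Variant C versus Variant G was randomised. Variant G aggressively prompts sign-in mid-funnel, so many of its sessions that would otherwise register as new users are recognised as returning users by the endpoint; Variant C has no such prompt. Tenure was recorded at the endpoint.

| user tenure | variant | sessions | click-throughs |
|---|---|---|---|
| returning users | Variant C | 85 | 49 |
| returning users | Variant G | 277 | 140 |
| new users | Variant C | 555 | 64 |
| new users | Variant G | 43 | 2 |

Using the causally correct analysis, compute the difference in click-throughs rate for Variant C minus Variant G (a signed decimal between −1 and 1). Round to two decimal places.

-0.27

User tenure is downstream of the variant. One should not condition on a consequence of treatment, so the overall rates are the right comparison.
The causal difference is the pooled difference: 0.177 − 0.444 = -0.267.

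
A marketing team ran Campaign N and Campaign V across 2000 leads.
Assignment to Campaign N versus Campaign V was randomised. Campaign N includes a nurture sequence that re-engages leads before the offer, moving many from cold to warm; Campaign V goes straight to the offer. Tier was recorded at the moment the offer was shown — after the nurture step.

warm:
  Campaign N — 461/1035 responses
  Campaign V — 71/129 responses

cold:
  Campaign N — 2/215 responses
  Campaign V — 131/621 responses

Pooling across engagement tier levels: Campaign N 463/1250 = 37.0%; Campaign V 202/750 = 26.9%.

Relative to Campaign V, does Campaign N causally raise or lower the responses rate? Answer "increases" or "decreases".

The engagement tier-specific comparison favours Campaign V throughout, but the pooled figures favour Campaign N. The question is whether to condition on engagement tier.
The distribution of engagement tier is itself part of what the campaign does — it is an intermediate outcome. Holding it fixed would remove that part of the effect; the total effect is the pooled difference.
Pooled: Campaign N 37.0% vs Campaign V 26.9%; Campaign N is higher overall.

increases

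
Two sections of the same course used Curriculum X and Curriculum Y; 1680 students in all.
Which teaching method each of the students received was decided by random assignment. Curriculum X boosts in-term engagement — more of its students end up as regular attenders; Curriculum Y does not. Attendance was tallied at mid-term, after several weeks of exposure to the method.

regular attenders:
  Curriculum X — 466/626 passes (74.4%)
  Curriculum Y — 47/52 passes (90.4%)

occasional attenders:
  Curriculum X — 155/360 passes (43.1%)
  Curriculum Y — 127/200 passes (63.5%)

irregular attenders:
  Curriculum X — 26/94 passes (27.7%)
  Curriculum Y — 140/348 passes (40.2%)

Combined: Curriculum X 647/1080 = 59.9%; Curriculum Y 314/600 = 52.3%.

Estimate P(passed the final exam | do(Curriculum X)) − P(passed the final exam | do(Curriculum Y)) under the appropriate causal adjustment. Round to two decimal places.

The stratified and pooled comparisons disagree (Curriculum Y wins within each mid-term attendance; Curriculum X wins overall), so the answer turns on the causal role of mid-term attendance.
The distribution of mid-term attendance is itself part of what the teaching method does — it is an intermediate outcome. Holding it fixed would remove that part of the effect; the total effect is the pooled difference.
The causal difference is the pooled difference: 0.599 − 0.523 = +0.076.

+0.08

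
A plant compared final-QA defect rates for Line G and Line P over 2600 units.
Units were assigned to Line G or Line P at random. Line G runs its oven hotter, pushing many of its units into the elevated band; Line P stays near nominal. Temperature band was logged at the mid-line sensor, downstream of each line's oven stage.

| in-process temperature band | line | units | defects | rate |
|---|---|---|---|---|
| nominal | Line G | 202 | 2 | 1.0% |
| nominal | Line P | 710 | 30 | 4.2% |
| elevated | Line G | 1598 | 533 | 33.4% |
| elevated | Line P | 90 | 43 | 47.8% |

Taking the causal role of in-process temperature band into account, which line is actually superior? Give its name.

In-process temperature band lies on the pathway line → in-process temperature band → outcome, so adjusting for it blocks the indirect effect. For the total causal effect of line, use the unadjusted pooled rates.
Pooled: Line G 29.7% vs Line P 9.1%; Line P is lower overall.

Line P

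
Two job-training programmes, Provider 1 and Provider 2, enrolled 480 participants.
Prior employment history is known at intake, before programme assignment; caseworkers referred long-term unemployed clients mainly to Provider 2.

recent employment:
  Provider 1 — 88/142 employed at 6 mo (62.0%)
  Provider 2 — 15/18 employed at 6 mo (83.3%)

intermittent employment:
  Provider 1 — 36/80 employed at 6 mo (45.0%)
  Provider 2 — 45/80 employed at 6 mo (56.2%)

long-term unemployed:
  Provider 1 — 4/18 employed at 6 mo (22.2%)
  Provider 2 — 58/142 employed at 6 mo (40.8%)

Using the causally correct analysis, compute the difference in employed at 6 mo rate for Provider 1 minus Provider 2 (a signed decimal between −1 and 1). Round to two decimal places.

-0.17

Since prior employment history is a pre-existing factor (not a product of the programme) and it affects the outcome on its own, it is a confounder. The stratified rates, not the pooled rate, identify the causal effect.
Adjusting over the population distribution of prior employment history: 0.333·(0.620−0.833) + 0.333·(0.450−0.562) + 0.333·(0.222−0.408) = -0.171.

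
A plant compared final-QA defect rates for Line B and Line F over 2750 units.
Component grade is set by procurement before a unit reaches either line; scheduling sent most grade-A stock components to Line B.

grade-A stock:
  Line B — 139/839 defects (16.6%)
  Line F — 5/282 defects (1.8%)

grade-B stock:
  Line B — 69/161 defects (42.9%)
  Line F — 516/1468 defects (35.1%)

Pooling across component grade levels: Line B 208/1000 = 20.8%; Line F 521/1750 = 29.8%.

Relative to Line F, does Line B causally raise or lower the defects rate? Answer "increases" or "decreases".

increases

Line F is lower inside every component grade stratum but Line B is lower in aggregate. Whether to stratify depends on how component grade relates to the line.
Nothing the line does changes component grade; the imbalance is an allocation artefact. With component grade also predicting the outcome, the pooled figure is confounded, and the within-stratum comparison is the causal one.
Within each level — grade-A stock: 16.6% vs 1.8%; grade-B stock: 42.9% vs 35.1% — Line F is lower every time.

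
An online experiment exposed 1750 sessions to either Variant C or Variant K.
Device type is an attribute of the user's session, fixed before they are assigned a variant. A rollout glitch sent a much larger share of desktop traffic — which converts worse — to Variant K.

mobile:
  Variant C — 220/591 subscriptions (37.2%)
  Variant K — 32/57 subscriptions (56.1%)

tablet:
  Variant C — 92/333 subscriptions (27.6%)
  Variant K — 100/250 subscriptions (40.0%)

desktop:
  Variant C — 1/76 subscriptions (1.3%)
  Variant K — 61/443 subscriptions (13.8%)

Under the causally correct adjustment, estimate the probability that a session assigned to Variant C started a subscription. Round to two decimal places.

0.23

Within every device type level Variant K has the higher rate, yet pooled Variant C does — Simpson's reversal.
Device type is set before the variant has any effect — it is not caused by the variant — and it independently drives the outcome. That makes it a confounder, so the causal comparison is within device type levels.
Standardising Variant C to the population device type mix: 0.370·220/591 + 0.333·92/333 + 0.297·1/76 = 0.234.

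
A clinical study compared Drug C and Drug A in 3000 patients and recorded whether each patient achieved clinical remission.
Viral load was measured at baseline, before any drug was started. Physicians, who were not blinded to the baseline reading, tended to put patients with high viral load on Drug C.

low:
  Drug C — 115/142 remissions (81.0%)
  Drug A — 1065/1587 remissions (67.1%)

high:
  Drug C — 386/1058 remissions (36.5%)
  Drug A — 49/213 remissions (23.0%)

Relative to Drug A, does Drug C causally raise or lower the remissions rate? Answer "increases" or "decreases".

Drug C is higher inside every viral load stratum but Drug A is higher in aggregate. Whether to stratify depends on how viral load relates to the drug.
The imbalance in viral load arose from how patients were allocated, not from anything the drug did; and viral load independently affects the outcome. The pooled gap is confounded — condition on viral load.
Within each level — low: 81.0% vs 67.1%; high: 36.5% vs 23.0% — Drug C is higher every time.

increases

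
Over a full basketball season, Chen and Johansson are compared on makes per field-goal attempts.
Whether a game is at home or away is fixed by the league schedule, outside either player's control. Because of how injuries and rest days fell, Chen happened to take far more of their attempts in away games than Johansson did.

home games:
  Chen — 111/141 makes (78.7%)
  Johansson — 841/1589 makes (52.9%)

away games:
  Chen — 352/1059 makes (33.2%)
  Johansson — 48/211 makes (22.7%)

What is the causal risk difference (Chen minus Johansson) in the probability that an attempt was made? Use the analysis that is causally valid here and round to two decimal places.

+0.19

Since game venue is a pre-existing factor (not a product of the player) and it affects the outcome on its own, it is a confounder. The stratified rates, not the pooled rate, identify the causal effect.
Adjusting over the population distribution of game venue: 0.577·(0.787−0.529) + 0.423·(0.332−0.227) = +0.193.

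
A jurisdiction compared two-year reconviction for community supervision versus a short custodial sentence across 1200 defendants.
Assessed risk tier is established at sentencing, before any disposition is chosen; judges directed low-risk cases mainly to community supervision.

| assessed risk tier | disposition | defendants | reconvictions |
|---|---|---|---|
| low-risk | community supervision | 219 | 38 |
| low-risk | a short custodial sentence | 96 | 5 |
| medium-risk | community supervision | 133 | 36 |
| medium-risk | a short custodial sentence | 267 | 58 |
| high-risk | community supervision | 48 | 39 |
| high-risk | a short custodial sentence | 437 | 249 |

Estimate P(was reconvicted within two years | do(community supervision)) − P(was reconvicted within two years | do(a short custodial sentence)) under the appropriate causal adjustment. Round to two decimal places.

Since assessed risk tier is a pre-existing factor (not a product of the disposition) and it affects the outcome on its own, it is a confounder. The stratified rates, not the pooled rate, identify the causal effect.
Adjusting over the population distribution of assessed risk tier: 0.263·(0.174−0.052) + 0.333·(0.271−0.217) + 0.404·(0.812−0.570) = +0.148.

+0.15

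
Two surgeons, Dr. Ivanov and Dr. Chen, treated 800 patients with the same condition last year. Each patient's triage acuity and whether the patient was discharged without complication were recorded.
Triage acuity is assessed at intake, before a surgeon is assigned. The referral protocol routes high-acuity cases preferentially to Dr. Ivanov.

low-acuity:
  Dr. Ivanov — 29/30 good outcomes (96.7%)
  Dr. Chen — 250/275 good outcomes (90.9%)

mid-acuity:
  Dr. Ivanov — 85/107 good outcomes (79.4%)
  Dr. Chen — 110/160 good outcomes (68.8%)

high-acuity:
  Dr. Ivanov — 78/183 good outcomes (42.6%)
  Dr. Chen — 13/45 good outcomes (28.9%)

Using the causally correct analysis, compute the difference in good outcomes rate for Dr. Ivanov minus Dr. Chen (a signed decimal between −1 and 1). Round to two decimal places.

The stratified and pooled comparisons disagree (Dr. Ivanov wins within each triage acuity; Dr. Chen wins overall), so the answer turns on the causal role of triage acuity.
Nothing the surgeon does changes triage acuity; the imbalance is an allocation artefact. With triage acuity also predicting the outcome, the pooled figure is confounded, and the within-stratum comparison is the causal one.
Adjusting over the population distribution of triage acuity: 0.381·(0.967−0.909) + 0.334·(0.794−0.688) + 0.285·(0.426−0.289) = +0.097.

+0.10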